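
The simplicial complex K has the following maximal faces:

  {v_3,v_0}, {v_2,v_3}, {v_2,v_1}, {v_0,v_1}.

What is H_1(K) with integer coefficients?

H_1 ≅ Z.

Fix the vertex order v_0 < v_1 < v_2 < v_3 and write every simplex with vertices in increasing order. Then dim K = 1 and the simplices of K are:

  0-simplices (4): [v_0], [v_1], [v_2], [v_3]
  1-simplices (4): [v_0,v_1], [v_0,v_3], [v_1,v_2], [v_2,v_3]

so the chain groups are C_0 ≅ Z^4, C_1 ≅ Z^4.

The boundary map ∂_1: C_1 → C_0 maps an edge to its endpoints' difference, ∂[p,q] = q − p.
This gives a 4×4 integer matrix of rank 3; reducing to Smith normal form yields diagonal entries (1,1,1).

Now H_k = ker ∂_k / im ∂_{k+1}, so:

  H_1: rank ker ∂_1 − rank ∂_2 = (4 − 3) − 0 = 1, and there is no ∂_2, so H_1 ≅ Z.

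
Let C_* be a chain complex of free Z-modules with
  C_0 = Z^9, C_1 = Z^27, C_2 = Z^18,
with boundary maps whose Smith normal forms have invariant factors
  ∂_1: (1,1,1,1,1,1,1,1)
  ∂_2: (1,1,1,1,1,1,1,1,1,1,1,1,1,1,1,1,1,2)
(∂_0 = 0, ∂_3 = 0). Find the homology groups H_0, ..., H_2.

H_0 = Z,  H_1 = Z × Z/2,  H_2 = 0.

H_0: b_0 = 9 − 0 − 8 = 1; torsion from ∂_1 factors > 1: none. So H_0 = Z.
H_1: b_1 = 27 − 8 − 18 = 1; torsion from ∂_2 factors > 1: [2]. So H_1 = Z × Z/2.
H_2: b_2 = 18 − 18 − 0 = 0; torsion from ∂_3 factors > 1: none. So H_2 = 0.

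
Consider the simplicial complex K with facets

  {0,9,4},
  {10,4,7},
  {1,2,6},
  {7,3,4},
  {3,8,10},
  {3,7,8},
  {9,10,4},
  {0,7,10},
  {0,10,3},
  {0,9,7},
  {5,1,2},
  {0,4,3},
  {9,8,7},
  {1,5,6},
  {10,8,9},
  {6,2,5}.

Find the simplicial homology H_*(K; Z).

K has 11 vertices, 24 edges, 16 triangles.
rank ∂_0 = 0, rank ∂_1 = 9 ⇒ b_0 = 11 − 0 − 9 = 2; all invariant factors of ∂_1 are 1 so no torsion. So H_0 ≅ Z^2.
rank ∂_1 = 9, rank ∂_2 = 15 ⇒ b_1 = 24 − 9 − 15 = 0; ∂_2 has invariant factor(s) [2] giving torsion. So H_1 ≅ Z/2.
rank ∂_2 = 15, rank ∂_3 = 0 ⇒ b_2 = 16 − 15 − 0 = 1. So H_2 ≅ Z.

H_0 = Z^2,  H_1 = Z/2,  H_2 = Z.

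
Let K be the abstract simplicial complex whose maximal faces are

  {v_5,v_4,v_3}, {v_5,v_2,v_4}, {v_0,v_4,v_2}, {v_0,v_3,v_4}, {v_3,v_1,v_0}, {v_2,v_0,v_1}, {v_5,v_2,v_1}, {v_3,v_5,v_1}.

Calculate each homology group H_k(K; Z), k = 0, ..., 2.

Order the vertices as v_0 < v_1 < v_2 < v_3 < v_4 < v_5. Listing each simplex with vertices in this order, K has dimension 2 with simplices:

  0-simplices (6): [v_0], [v_1], [v_2], [v_3], [v_4], [v_5]
  1-simplices (12): [v_0,v_1], [v_0,v_2], [v_0,v_3], [v_0,v_4], [v_1,v_2], [v_1,v_3], [v_1,v_5], [v_2,v_4], [v_2,v_5], [v_3,v_4], [v_3,v_5], [v_4,v_5]
  2-simplices (8): [v_0,v_1,v_2], [v_0,v_1,v_3], [v_0,v_2,v_4], [v_0,v_3,v_4], [v_1,v_2,v_5], [v_1,v_3,v_5], [v_2,v_4,v_5], [v_3,v_4,v_5]

giving chain groups C_0 ≅ Z^6, C_1 ≅ Z^12, C_2 ≅ Z^8.

The boundary map ∂_1: C_1 → C_0 is given by ∂[p,q] = [q] − [p]. For instance
  ∂[v_3,v_4] = [v_4] − [v_3].
This gives a 6×12 integer matrix of rank 5; reducing to Smith normal form yields diagonal entries (1,1,1,1,1).

∂_2: C_2 → C_1 sends each 2-simplex [p,q,r] to [q,r] − [p,r] + [p,q]. For instance
  ∂[v_0,v_3,v_4] = [v_3,v_4] − [v_0,v_4] + [v_0,v_3],
  ∂[v_0,v_2,v_4] = [v_2,v_4] − [v_0,v_4] + [v_0,v_2].
The 12×8 boundary matrix has rank 7 and Smith normal form diag(1,1,1,1,1,1,1).

From H_k ≅ ker(∂_k) / im(∂_{k+1}) we obtain:

  H_0: rank C_0 − rank ∂_1 = 6 − 5 = 1, and the invariant factors of ∂_1 are all 1, so H_0 = Z.
  H_1: rank ker ∂_1 − rank ∂_2 = (12 − 5) − 7 = 0, and the invariant factors of ∂_2 are all 1, so H_1 = 0.
  H_2: rank ker ∂_2 − rank ∂_3 = (8 − 7) − 0 = 1, and there is no ∂_3, so H_2 = Z.

As a check, the Euler characteristic is 6 − 12 + 8 = 2, which agrees with 1 − 0 + 1 = 2.

H_0 = Z,  H_1 = 0,  H_2 = Z.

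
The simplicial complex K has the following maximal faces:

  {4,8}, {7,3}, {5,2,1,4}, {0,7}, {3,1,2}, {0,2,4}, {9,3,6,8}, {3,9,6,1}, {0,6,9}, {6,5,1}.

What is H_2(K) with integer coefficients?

H_2 ≅ 0.

Fix the vertex order 0 < 1 < 2 < 3 < 4 < 5 < 6 < 7 < 8 < 9 and write every simplex with vertices in increasing order. Then dim K = 3 and the simplices of K are:

  0-simplices (10): [0], [1], [2], [3], [4], [5], [6], [7], [8], [9]
  1-simplices (24): (24 of them)
  2-simplices (15): [0,2,4], [0,6,9], [1,2,3], [1,2,4], [1,2,5], [1,3,6], [1,3,9], [1,4,5], [1,5,6], [1,6,9], [2,4,5], [3,6,8], [3,6,9], [3,8,9], [6,8,9]
  3-simplices (3): [1,2,4,5], [1,3,6,9], [3,6,8,9]

so the chain groups are C_0 ≅ Z^10, C_1 ≅ Z^24, C_2 ≅ Z^15, C_3 ≅ Z^3.

The boundary map ∂_1: C_1 → C_0 sends each edge [p,q] (with p < q) to q − p. For instance
  ∂[0,7] = [7] − [0].
This gives a 10×24 integer matrix of rank 9; reducing to Smith normal form yields diagonal entries (1,1,1,1,1,1,1,1,1).

∂_2: C_2 → C_1 sends each 2-simplex [p,q,r] to [q,r] − [p,r] + [p,q]. For instance
  ∂[1,3,6] = [3,6] − [1,6] + [1,3],
  ∂[0,2,4] = [2,4] − [0,4] + [0,2].
This gives a 24×15 integer matrix of rank 12; reducing to Smith normal form yields diagonal entries (1,1,1,1,1,1,1,1,1,1,1,1).

The boundary map ∂_3: C_3 → C_2 sends each 3-simplex σ to the alternating sum Σ_i (−1)^i (σ with its i-th vertex removed). For instance
  ∂[3,6,8,9] = [6,8,9] − [3,8,9] + [3,6,9] − [3,6,8],
  ∂[1,3,6,9] = [3,6,9] − [1,6,9] + [1,3,9] − [1,3,6].
As a 15×3 matrix over Z this has rank 3, with invariant factors (1,1,1).

Reading off H_k = ker ∂_k / im ∂_{k+1}:

  H_2: rank ker ∂_2 − rank ∂_3 = (15 − 12) − 3 = 0, and the invariant factors of ∂_3 are all 1, so H_2 = 0.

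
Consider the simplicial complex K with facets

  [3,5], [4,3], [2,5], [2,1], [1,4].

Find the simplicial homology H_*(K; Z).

Take the total order 1 < 2 < 3 < 4 < 5 on the vertex set. Then K (dimension 1) consists of the simplices:

  0-simplices (5): [1], [2], [3], [4], [5]
  1-simplices (5): [1,2], [1,4], [2,5], [3,4], [3,5]

giving chain groups C_0 ≅ Z^5, C_1 ≅ Z^5.

∂_1: C_1 → C_0 sends each edge [p,q] (with p < q) to q − p.
The 5×5 boundary matrix has rank 4 and Smith normal form diag(1,1,1,1).

From H_k ≅ ker(∂_k) / im(∂_{k+1}) we obtain:

  H_0: rank C_0 − rank ∂_1 = 5 − 4 = 1, and the invariant factors of ∂_1 are all 1, so H_0 = Z.
  H_1: rank ker ∂_1 − rank ∂_2 = (5 − 4) − 0 = 1, and there is no ∂_2, so H_1 = Z.

As a check, the Euler characteristic is 5 − 5 = 0, which agrees with 1 − 1 = 0.

H_0 ≅ Z,  H_1 ≅ Z.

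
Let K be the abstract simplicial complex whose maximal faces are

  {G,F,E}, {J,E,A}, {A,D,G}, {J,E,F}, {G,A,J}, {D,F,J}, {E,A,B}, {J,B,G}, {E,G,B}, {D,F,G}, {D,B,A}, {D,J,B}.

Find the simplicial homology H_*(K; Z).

Fix the vertex order A < B < D < E < F < G < J and write every simplex with vertices in increasing order. Then dim K = 2 and the simplices of K are:

  0-simplices (7): A, B, D, E, F, G, J
  1-simplices (18): AB, AD, AE, AG, AJ, BD, BE, BG, BJ, DF, DG, DJ, EF, EG, EJ, FG, FJ, GJ
  2-simplices (12): ABD, ABE, ADG, AEJ, AGJ, BDJ, BEG, BGJ, DFG, DFJ, EFG, EFJ

so the chain groups are C_0 ≅ Z^7, C_1 ≅ Z^18, C_2 ≅ Z^12.

The boundary map ∂_1: C_1 → C_0 sends each edge [p,q] (with p < q) to q − p.
This gives a 7×18 integer matrix of rank 6; reducing to Smith normal form yields diagonal entries (1,1,1,1,1,1).

Boundary ∂_2: C_2 → C_1 maps a triangle to the signed sum of its edges. For instance
  ∂BDJ = DJ − BJ + BD,
  ∂AEJ = EJ − AJ + AE.
As a 18×12 matrix over Z this has rank 12, with invariant factors (1,1,1,1,1,1,1,1,1,1,1,2).

Computing H_k = (kernel of ∂_k) / (image of ∂_{k+1}):

  H_0: rank C_0 − rank ∂_1 = 7 − 6 = 1, and the invariant factors of ∂_1 are all 1, so H_0 = Z.
  H_1: rank ker ∂_1 − rank ∂_2 = (18 − 6) − 12 = 0, and ∂_2 has invariant factor 2 > 1, so H_1 = Z_2.
  H_2: rank ker ∂_2 − rank ∂_3 = (12 − 12) − 0 = 0, and there is no ∂_3, so H_2 = 0.

As a check, the Euler characteristic is 7 − 18 + 12 = 1, which agrees with 1 − 0 + 0 = 1.
(K is a triangulation of the real projective plane RP^2.)

H_0 ≅ Z,  H_1 ≅ Z_2,  H_2 = 0.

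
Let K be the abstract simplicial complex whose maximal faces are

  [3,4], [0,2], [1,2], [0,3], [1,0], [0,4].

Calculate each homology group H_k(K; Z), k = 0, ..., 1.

Order the vertices as 0 < 1 < 2 < 3 < 4. Listing each simplex with vertices in this order, K has dimension 1 with simplices:

  0-simplices (5): [0], [1], [2], [3], [4]
  1-simplices (6): [0,1], [0,2], [0,3], [0,4], [1,2], [3,4]

so the chain groups are C_0 ≅ Z^5, C_1 ≅ Z^6.

The boundary map ∂_1: C_1 → C_0 sends each edge [p,q] (with p < q) to q − p. For instance
  ∂[0,4] = [4] − [0].
The 5×6 boundary matrix has rank 4 and Smith normal form diag(1,1,1,1).

From H_k ≅ ker(∂_k) / im(∂_{k+1}) we obtain:

  H_0: rank C_0 − rank ∂_1 = 5 − 4 = 1, and the invariant factors of ∂_1 are all 1, so H_0 ≅ Z.
  H_1: rank ker ∂_1 − rank ∂_2 = (6 − 4) − 0 = 2, and there is no ∂_2, so H_1 ≅ Z^2.

H_0 = Z,  H_1 = Z^2.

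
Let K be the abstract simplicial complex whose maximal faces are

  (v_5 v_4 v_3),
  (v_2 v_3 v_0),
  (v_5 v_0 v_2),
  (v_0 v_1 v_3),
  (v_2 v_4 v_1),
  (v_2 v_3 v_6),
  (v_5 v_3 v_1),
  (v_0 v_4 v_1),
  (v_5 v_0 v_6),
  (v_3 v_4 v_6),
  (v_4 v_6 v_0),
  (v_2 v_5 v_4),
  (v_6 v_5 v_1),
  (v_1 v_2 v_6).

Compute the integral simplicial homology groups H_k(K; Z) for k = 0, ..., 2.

Fix the vertex order v_0 < v_1 < v_2 < v_3 < v_4 < v_5 < v_6 and write every simplex with vertices in increasing order. Then dim K = 2 and the simplices of K are:

  0-simplices (7): [v_0], [v_1], [v_2], [v_3], [v_4], [v_5], [v_6]
  1-simplices (21): (21 of them)
  2-simplices (14): (14 of them)

giving chain groups C_0 ≅ Z^7, C_1 ≅ Z^21, C_2 ≅ Z^14.

∂_1: C_1 → C_0 sends each edge [p,q] (with p < q) to q − p.
This gives a 7×21 integer matrix of rank 6; reducing to Smith normal form yields diagonal entries (1,1,1,1,1,1).

Boundary ∂_2: C_2 → C_1 acts by ∂[p,q,r] = [q,r] − [p,r] + [p,q]. For instance
  ∂[v_3,v_4,v_5] = [v_4,v_5] − [v_3,v_5] + [v_3,v_4],
  ∂[v_2,v_3,v_6] = [v_3,v_6] − [v_2,v_6] + [v_2,v_3].
The 21×14 boundary matrix has rank 13 and Smith normal form diag(1,1,1,1,1,1,1,1,1,1,1,1,1).

Computing H_k = (kernel of ∂_k) / (image of ∂_{k+1}):

  H_0: rank C_0 − rank ∂_1 = 7 − 6 = 1, and the invariant factors of ∂_1 are all 1, so H_0 ≅ Z.
  H_1: rank ker ∂_1 − rank ∂_2 = (21 − 6) − 13 = 2, and the invariant factors of ∂_2 are all 1, so H_1 ≅ Z^2.
  H_2: rank ker ∂_2 − rank ∂_3 = (14 − 13) − 0 = 1, and there is no ∂_3, so H_2 ≅ Z.

As a check, the Euler characteristic is 7 − 21 + 14 = 0, which agrees with 1 − 2 + 1 = 0.
(K is a triangulation of the torus T^2.)

H_0 = Z,  H_1 = Z^2,  H_2 = Z.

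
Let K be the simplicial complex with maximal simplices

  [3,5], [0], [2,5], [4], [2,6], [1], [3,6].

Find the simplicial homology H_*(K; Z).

Fix the vertex order 0 < 1 < 2 < 3 < 4 < 5 < 6 and write every simplex with vertices in increasing order. Then dim K = 1 and the simplices of K are:

  0-simplices (7): [0], [1], [2], [3], [4], [5], [6]
  1-simplices (4): [2,5], [2,6], [3,5], [3,6]

giving chain groups C_0 ≅ Z^7, C_1 ≅ Z^4.

∂_1: C_1 → C_0 maps an edge to its endpoints' difference, ∂[p,q] = q − p. For instance
  ∂[2,5] = [5] − [2].
This gives a 7×4 integer matrix of rank 3; reducing to Smith normal form yields diagonal entries (1,1,1).

Reading off H_k = ker ∂_k / im ∂_{k+1}:

  H_0: rank C_0 − rank ∂_1 = 7 − 3 = 4, and the invariant factors of ∂_1 are all 1, so H_0 = Z^4.
  H_1: rank ker ∂_1 − rank ∂_2 = (4 − 3) − 0 = 1, and there is no ∂_2, so H_1 = Z.

H_0 ≅ Z^4,  H_1 ≅ Z.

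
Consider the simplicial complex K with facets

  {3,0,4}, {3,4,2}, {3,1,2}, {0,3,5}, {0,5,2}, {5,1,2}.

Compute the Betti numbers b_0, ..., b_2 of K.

b_0 = 1, b_1 = 1, b_2 = 0.

Take the total order 0 < 1 < 2 < 3 < 4 < 5 on the vertex set. Then K (dimension 2) consists of the simplices:

  0-simplices (6): [0], [1], [2], [3], [4], [5]
  1-simplices (12): [0,2], [0,3], [0,4], [0,5], [1,2], [1,3], [1,5], [2,3], [2,4], [2,5], [3,4], [3,5]
  2-simplices (6): [0,2,5], [0,3,4], [0,3,5], [1,2,3], [1,2,5], [2,3,4]

so the chain groups are C_0 ≅ Z^6, C_1 ≅ Z^12, C_2 ≅ Z^6.

∂_1: C_1 → C_0 maps an edge to its endpoints' difference, ∂[p,q] = q − p.
As a 6×12 matrix over Z this has rank 5, with invariant factors (1,1,1,1,1).

Boundary ∂_2: C_2 → C_1 maps a triangle to the signed sum of its edges. For instance
  ∂[0,3,4] = [3,4] − [0,4] + [0,3],
  ∂[1,2,3] = [2,3] − [1,3] + [1,2].
The 12×6 boundary matrix has rank 6 and Smith normal form diag(1,1,1,1,1,1).

Now H_k = ker ∂_k / im ∂_{k+1}, so:

  H_0: rank C_0 − rank ∂_1 = 6 − 5 = 1, and the invariant factors of ∂_1 are all 1, so H_0 ≅ Z.
  H_1: rank ker ∂_1 − rank ∂_2 = (12 − 5) − 6 = 1, and the invariant factors of ∂_2 are all 1, so H_1 ≅ Z.
  H_2: rank ker ∂_2 − rank ∂_3 = (6 − 6) − 0 = 0, and there is no ∂_3, so H_2 ≅ 0.

As a check, the Euler characteristic is 6 − 12 + 6 = 0, which agrees with 1 − 1 + 0 = 0.
(K is a triangulation of the cylinder S^1 x I.)

Hence the Betti numbers are b_0 = 1, b_1 = 1, b_2 = 0.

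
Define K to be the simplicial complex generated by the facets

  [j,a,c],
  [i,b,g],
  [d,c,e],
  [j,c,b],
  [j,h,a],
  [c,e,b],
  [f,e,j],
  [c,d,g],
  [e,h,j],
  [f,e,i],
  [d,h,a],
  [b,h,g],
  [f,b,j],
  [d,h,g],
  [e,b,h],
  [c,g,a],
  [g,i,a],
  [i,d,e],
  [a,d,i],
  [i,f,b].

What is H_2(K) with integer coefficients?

Take the total order a < b < c < d < e < f < g < h < i < j on the vertex set. Then K (dimension 2) consists of the simplices:

  0-simplices (10): a, b, c, d, e, f, g, h, i, j
  1-simplices (30): ac, ad, ag, ah, ai, aj, bc, be, bf, bg, bh, bi, bj, cd, ce, cg, cj, de, dg, dh, di, ef, eh, ei, ej, fi, fj, gh, gi, hj
  2-simplices (20): acg, acj, adh, adi, agi, ahj, bce, bcj, beh, bfi, bfj, bgh, bgi, cde, cdg, dei, dgh, efi, efj, ehj

giving chain groups C_0 ≅ Z^10, C_1 ≅ Z^30, C_2 ≅ Z^20.

∂_1: C_1 → C_0 maps an edge to its endpoints' difference, ∂[p,q] = q − p.
The resulting 10×30 matrix has rank 9, and its Smith normal form has invariant factors (1,1,1,1,1,1,1,1,1).

The boundary map ∂_2: C_2 → C_1 acts by ∂[p,q,r] = [q,r] − [p,r] + [p,q]. For instance
  ∂efi = fi − ei + ef,
  ∂efj = fj − ej + ef.
The 30×20 boundary matrix has rank 20 and Smith normal form diag(1,1,1,1,1,1,1,1,1,1,1,1,1,1,1,1,1,1,1,2).

Reading off H_k = ker ∂_k / im ∂_{k+1}:

  H_2: rank ker ∂_2 − rank ∂_3 = (20 − 20) − 0 = 0, and there is no ∂_3, so H_2 = 0.

H_2 = 0.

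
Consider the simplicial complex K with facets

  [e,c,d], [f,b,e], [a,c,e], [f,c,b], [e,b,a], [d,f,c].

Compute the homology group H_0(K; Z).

H_0 ≅ Z.

We work with the vertex ordering a < b < c < d < e < f. The simplices of K, each written with vertices in increasing order, are:

  0-simplices (6): a, b, c, d, e, f
  1-simplices (12): ab, ac, ae, bc, be, bf, cd, ce, cf, de, df, ef
  2-simplices (6): abe, ace, bcf, bef, cde, cdf

Hence C_0 ≅ Z^6, C_1 ≅ Z^12, C_2 ≅ Z^6.

The boundary map ∂_1: C_1 → C_0 maps an edge to its endpoints' difference, ∂[p,q] = q − p.
As a 6×12 matrix over Z this has rank 5, with invariant factors (1,1,1,1,1).

The boundary map ∂_2: C_2 → C_1 sends each 2-simplex [p,q,r] to [q,r] − [p,r] + [p,q]. For instance
  ∂cde = de − ce + cd,
  ∂ace = ce − ae + ac.
This gives a 12×6 integer matrix of rank 6; reducing to Smith normal form yields diagonal entries (1,1,1,1,1,1).

From H_k ≅ ker(∂_k) / im(∂_{k+1}) we obtain:

  H_0: rank C_0 − rank ∂_1 = 6 − 5 = 1, and the invariant factors of ∂_1 are all 1, so H_0 ≅ Z.

(K is a triangulation of the cylinder S^1 x I.)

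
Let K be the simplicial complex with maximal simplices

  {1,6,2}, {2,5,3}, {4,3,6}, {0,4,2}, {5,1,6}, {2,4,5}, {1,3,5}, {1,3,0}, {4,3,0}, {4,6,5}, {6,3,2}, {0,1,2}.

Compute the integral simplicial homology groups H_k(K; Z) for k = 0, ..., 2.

H_0 = Z,  H_1 = Z_2,  H_2 = 0.

Take the total order 0 < 1 < 2 < 3 < 4 < 5 < 6 on the vertex set. Then K (dimension 2) consists of the simplices:

  0-simplices (7): [0], [1], [2], [3], [4], [5], [6]
  1-simplices (18): [0,1], [0,2], [0,3], [0,4], [1,2], [1,3], [1,5], [1,6], [2,3], [2,4], [2,5], [2,6], [3,4], [3,5], [3,6], [4,5], [4,6], [5,6]
  2-simplices (12): [0,1,2], [0,1,3], [0,2,4], [0,3,4], [1,2,6], [1,3,5], [1,5,6], [2,3,5], [2,3,6], [2,4,5], [3,4,6], [4,5,6]

giving chain groups C_0 ≅ Z^7, C_1 ≅ Z^18, C_2 ≅ Z^12.

∂_1: C_1 → C_0 is given by ∂[p,q] = [q] − [p].
The 7×18 boundary matrix has rank 6 and Smith normal form diag(1,1,1,1,1,1).

Boundary ∂_2: C_2 → C_1 sends each 2-simplex [p,q,r] to [q,r] − [p,r] + [p,q]. For instance
  ∂[3,4,6] = [4,6] − [3,6] + [3,4],
  ∂[0,2,4] = [2,4] − [0,4] + [0,2].
As a 18×12 matrix over Z this has rank 12, with invariant factors (1,1,1,1,1,1,1,1,1,1,1,2).

Reading off H_k = ker ∂_k / im ∂_{k+1}:

  H_0: rank C_0 − rank ∂_1 = 7 − 6 = 1, and the invariant factors of ∂_1 are all 1, so H_0 = Z.
  H_1: rank ker ∂_1 − rank ∂_2 = (18 − 6) − 12 = 0, and ∂_2 has invariant factor 2 > 1, so H_1 = Z_2.
  H_2: rank ker ∂_2 − rank ∂_3 = (12 − 12) − 0 = 0, and there is no ∂_3, so H_2 = 0.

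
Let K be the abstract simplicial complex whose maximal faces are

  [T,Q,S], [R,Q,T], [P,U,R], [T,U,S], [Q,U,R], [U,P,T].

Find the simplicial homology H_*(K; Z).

Fix the vertex order P < Q < R < S < T < U and write every simplex with vertices in increasing order. Then dim K = 2 and the simplices of K are:

  0-simplices (6): P, Q, R, S, T, U
  1-simplices (12): PR, PT, PU, QR, QS, QT, QU, RT, RU, ST, SU, TU
  2-simplices (6): PRU, PTU, QRT, QRU, QST, STU

Hence C_0 ≅ Z^6, C_1 ≅ Z^12, C_2 ≅ Z^6.

Boundary ∂_1: C_1 → C_0 maps an edge to its endpoints' difference, ∂[p,q] = q − p. For instance
  ∂RU = U − R.
The 6×12 boundary matrix has rank 5 and Smith normal form diag(1,1,1,1,1).

Boundary ∂_2: C_2 → C_1 acts by ∂[p,q,r] = [q,r] − [p,r] + [p,q]. For instance
  ∂PTU = TU − PU + PT,
  ∂QRT = RT − QT + QR.
This gives a 12×6 integer matrix of rank 6; reducing to Smith normal form yields diagonal entries (1,1,1,1,1,1).

Now H_k = ker ∂_k / im ∂_{k+1}, so:

  H_0: rank C_0 − rank ∂_1 = 6 − 5 = 1, and the invariant factors of ∂_1 are all 1, so H_0 ≅ Z.
  H_1: rank ker ∂_1 − rank ∂_2 = (12 − 5) − 6 = 1, and the invariant factors of ∂_2 are all 1, so H_1 ≅ Z.
  H_2: rank ker ∂_2 − rank ∂_3 = (6 − 6) − 0 = 0, and there is no ∂_3, so H_2 ≅ 0.

(K is a triangulation of the cylinder S^1 x I.)

H_0 = Z,  H_1 = Z,  H_2 = 0.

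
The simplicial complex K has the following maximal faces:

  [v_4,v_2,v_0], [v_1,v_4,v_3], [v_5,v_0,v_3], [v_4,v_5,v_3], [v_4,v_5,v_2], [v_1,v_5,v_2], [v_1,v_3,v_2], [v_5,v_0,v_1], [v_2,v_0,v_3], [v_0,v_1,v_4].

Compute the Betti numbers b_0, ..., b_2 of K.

b_0 = 1, b_1 = 0, b_2 = 0.

We work with the vertex ordering v_0 < v_1 < v_2 < v_3 < v_4 < v_5. The simplices of K, each written with vertices in increasing order, are:

  0-simplices (6): [v_0], [v_1], [v_2], [v_3], [v_4], [v_5]
  1-simplices (15): (15 of them)
  2-simplices (10): [v_0,v_1,v_4], [v_0,v_1,v_5], [v_0,v_2,v_3], [v_0,v_2,v_4], [v_0,v_3,v_5], [v_1,v_2,v_3], [v_1,v_2,v_5], [v_1,v_3,v_4], [v_2,v_4,v_5], [v_3,v_4,v_5]

Hence C_0 ≅ Z^6, C_1 ≅ Z^15, C_2 ≅ Z^10.

∂_1: C_1 → C_0 is given by ∂[p,q] = [q] − [p].
The resulting 6×15 matrix has rank 5, and its Smith normal form has invariant factors (1,1,1,1,1).

Boundary ∂_2: C_2 → C_1 maps a triangle to the signed sum of its edges. For instance
  ∂[v_1,v_3,v_4] = [v_3,v_4] − [v_1,v_4] + [v_1,v_3],
  ∂[v_0,v_2,v_3] = [v_2,v_3] − [v_0,v_3] + [v_0,v_2].
As a 15×10 matrix over Z this has rank 10, with invariant factors (1,1,1,1,1,1,1,1,1,2).

Now H_k = ker ∂_k / im ∂_{k+1}, so:

  H_0: rank C_0 − rank ∂_1 = 6 − 5 = 1, and the invariant factors of ∂_1 are all 1, so H_0 ≅ Z.
  H_1: rank ker ∂_1 − rank ∂_2 = (15 − 5) − 10 = 0, and ∂_2 has invariant factor 2 > 1, so H_1 ≅ Z/2.
  H_2: rank ker ∂_2 − rank ∂_3 = (10 − 10) − 0 = 0, and there is no ∂_3, so H_2 ≅ 0.

As a check, the Euler characteristic is 6 − 15 + 10 = 1, which agrees with 1 − 0 + 0 = 1.
(K is a triangulation of the real projective plane RP^2.)

Hence the Betti numbers are b_0 = 1, b_1 = 0, b_2 = 0.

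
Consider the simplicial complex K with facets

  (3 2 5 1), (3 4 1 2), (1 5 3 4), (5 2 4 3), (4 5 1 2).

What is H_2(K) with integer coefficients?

We work with the vertex ordering 1 < 2 < 3 < 4 < 5. The simplices of K, each written with vertices in increasing order, are:

  0-simplices (5): [1], [2], [3], [4], [5]
  1-simplices (10): [1,2], [1,3], [1,4], [1,5], [2,3], [2,4], [2,5], [3,4], [3,5], [4,5]
  2-simplices (10): [1,2,3], [1,2,4], [1,2,5], [1,3,4], [1,3,5], [1,4,5], [2,3,4], [2,3,5], [2,4,5], [3,4,5]
  3-simplices (5): [1,2,3,4], [1,2,3,5], [1,2,4,5], [1,3,4,5], [2,3,4,5]

so the chain groups are C_0 ≅ Z^5, C_1 ≅ Z^10, C_2 ≅ Z^10, C_3 ≅ Z^5.

The boundary map ∂_1: C_1 → C_0 sends each edge [p,q] (with p < q) to q − p. For instance
  ∂[1,5] = [5] − [1].
The resulting 5×10 matrix has rank 4, and its Smith normal form has invariant factors (1,1,1,1).

The boundary map ∂_2: C_2 → C_1 acts by ∂[p,q,r] = [q,r] − [p,r] + [p,q]. For instance
  ∂[2,4,5] = [4,5] − [2,5] + [2,4],
  ∂[3,4,5] = [4,5] − [3,5] + [3,4].
This gives a 10×10 integer matrix of rank 6; reducing to Smith normal form yields diagonal entries (1,1,1,1,1,1).

∂_3: C_3 → C_2 sends each 3-simplex σ to the alternating sum Σ_i (−1)^i (σ with its i-th vertex removed). For instance
  ∂[1,3,4,5] = [3,4,5] − [1,4,5] + [1,3,5] − [1,3,4],
  ∂[2,3,4,5] = [3,4,5] − [2,4,5] + [2,3,5] − [2,3,4].
The 10×5 boundary matrix has rank 4 and Smith normal form diag(1,1,1,1).

Now H_k = ker ∂_k / im ∂_{k+1}, so:

  H_2: rank ker ∂_2 − rank ∂_3 = (10 − 6) − 4 = 0, and the invariant factors of ∂_3 are all 1, so H_2 ≅ 0.

H_2 = 0.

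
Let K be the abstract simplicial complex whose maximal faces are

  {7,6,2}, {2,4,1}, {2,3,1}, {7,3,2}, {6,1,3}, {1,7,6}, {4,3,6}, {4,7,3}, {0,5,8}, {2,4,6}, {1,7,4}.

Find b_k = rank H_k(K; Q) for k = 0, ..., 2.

b_0 = 2, b_1 = 0, b_2 = 0.

We work with the vertex ordering 0 < 1 < 2 < 3 < 4 < 5 < 6 < 7 < 8. The simplices of K, each written with vertices in increasing order, are:

  0-simplices (9): [0], [1], [2], [3], [4], [5], [6], [7], [8]
  1-simplices (18): [0,5], [0,8], [1,2], [1,3], [1,4], [1,6], [1,7], [2,3], [2,4], [2,6], [2,7], [3,4], [3,6], [3,7], [4,6], [4,7], [5,8], [6,7]
  2-simplices (11): [0,5,8], [1,2,3], [1,2,4], [1,3,6], [1,4,7], [1,6,7], [2,3,7], [2,4,6], [2,6,7], [3,4,6], [3,4,7]

so the chain groups are C_0 ≅ Z^9, C_1 ≅ Z^18, C_2 ≅ Z^11.

∂_1: C_1 → C_0 is given by ∂[p,q] = [q] − [p].
This gives a 9×18 integer matrix of rank 7; reducing to Smith normal form yields diagonal entries (1,1,1,1,1,1,1).

Boundary ∂_2: C_2 → C_1 maps a triangle to the signed sum of its edges. For instance
  ∂[1,3,6] = [3,6] − [1,6] + [1,3],
  ∂[1,2,3] = [2,3] − [1,3] + [1,2].
As a 18×11 matrix over Z this has rank 11, with invariant factors (1,1,1,1,1,1,1,1,1,1,2).

Now H_k = ker ∂_k / im ∂_{k+1}, so:

  H_0: rank C_0 − rank ∂_1 = 9 − 7 = 2, and the invariant factors of ∂_1 are all 1, so H_0 = Z^2.
  H_1: rank ker ∂_1 − rank ∂_2 = (18 − 7) − 11 = 0, and ∂_2 has invariant factor 2 > 1, so H_1 = Z/2.
  H_2: rank ker ∂_2 − rank ∂_3 = (11 − 11) − 0 = 0, and there is no ∂_3, so H_2 = 0.

(K is a triangulation of the disjoint union of the 2-simplex and the real projective plane RP^2.)

Hence the Betti numbers are b_0 = 2, b_1 = 0, b_2 = 0.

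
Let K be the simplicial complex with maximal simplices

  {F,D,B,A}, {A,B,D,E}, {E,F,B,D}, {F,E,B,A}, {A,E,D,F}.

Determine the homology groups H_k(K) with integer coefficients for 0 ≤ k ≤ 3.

H_0 = Z,  H_1 = 0,  H_2 = 0,  H_3 = Z.

K has 5 vertices, 10 edges, 10 triangles, 5 3-simplices.
rank ∂_0 = 0, rank ∂_1 = 4 ⇒ b_0 = 5 − 0 − 4 = 1; all invariant factors of ∂_1 are 1 so no torsion. So H_0 ≅ Z.
rank ∂_1 = 4, rank ∂_2 = 6 ⇒ b_1 = 10 − 4 − 6 = 0; all invariant factors of ∂_2 are 1 so no torsion. So H_1 ≅ 0.
rank ∂_2 = 6, rank ∂_3 = 4 ⇒ b_2 = 10 − 6 − 4 = 0; all invariant factors of ∂_3 are 1 so no torsion. So H_2 ≅ 0.
rank ∂_3 = 4, rank ∂_4 = 0 ⇒ b_3 = 5 − 4 − 0 = 1. So H_3 ≅ Z.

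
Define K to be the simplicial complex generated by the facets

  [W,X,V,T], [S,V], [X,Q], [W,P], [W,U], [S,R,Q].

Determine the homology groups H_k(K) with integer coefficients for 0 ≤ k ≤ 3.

Fix the vertex order P < Q < R < S < T < U < V < W < X and write every simplex with vertices in increasing order. Then dim K = 3 and the simplices of K are:

  0-simplices (9): P, Q, R, S, T, U, V, W, X
  1-simplices (13): PW, QR, QS, QX, RS, SV, TV, TW, TX, UW, VW, VX, WX
  2-simplices (5): QRS, TVW, TVX, TWX, VWX
  3-simplices (1): TVWX

so the chain groups are C_0 ≅ Z^9, C_1 ≅ Z^13, C_2 ≅ Z^5, C_3 ≅ Z^1.

∂_1: C_1 → C_0 is given by ∂[p,q] = [q] − [p].
As a 9×13 matrix over Z this has rank 8, with invariant factors (1,1,1,1,1,1,1,1).

The boundary map ∂_2: C_2 → C_1 sends each 2-simplex [p,q,r] to [q,r] − [p,r] + [p,q]. For instance
  ∂QRS = RS − QS + QR,
  ∂TWX = WX − TX + TW.
As a 13×5 matrix over Z this has rank 4, with invariant factors (1,1,1,1).

∂_3: C_3 → C_2 sends each 3-simplex σ to the alternating sum Σ_i (−1)^i (σ with its i-th vertex removed). For instance
  ∂TVWX = VWX − TWX + TVX − TVW.
As a 5×1 matrix over Z this has rank 1, with invariant factors (1).

Reading off H_k = ker ∂_k / im ∂_{k+1}:

  H_0: rank C_0 − rank ∂_1 = 9 − 8 = 1, and the invariant factors of ∂_1 are all 1, so H_0 ≅ Z.
  H_1: rank ker ∂_1 − rank ∂_2 = (13 − 8) − 4 = 1, and the invariant factors of ∂_2 are all 1, so H_1 ≅ Z.
  H_2: rank ker ∂_2 − rank ∂_3 = (5 − 4) − 1 = 0, and the invariant factors of ∂_3 are all 1, so H_2 ≅ 0.
  H_3: rank ker ∂_3 − rank ∂_4 = (1 − 1) − 0 = 0, and there is no ∂_4, so H_3 ≅ 0.

As a check, the Euler characteristic is 9 − 13 + 5 − 1 = 0, which agrees with 1 − 1 + 0 − 0 = 0.

H_0 = Z,  H_1 = Z,  H_2 = 0,  H_3 = 0.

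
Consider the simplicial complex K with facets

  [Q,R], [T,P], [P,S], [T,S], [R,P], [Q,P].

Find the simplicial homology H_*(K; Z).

K has 5 vertices, 6 edges.
rank ∂_0 = 0, rank ∂_1 = 4 ⇒ b_0 = 5 − 0 − 4 = 1; all invariant factors of ∂_1 are 1 so no torsion. So H_0 ≅ Z.
rank ∂_1 = 4, rank ∂_2 = 0 ⇒ b_1 = 6 − 4 − 0 = 2. So H_1 ≅ Z^2.

H_0 = Z,  H_1 = Z^2.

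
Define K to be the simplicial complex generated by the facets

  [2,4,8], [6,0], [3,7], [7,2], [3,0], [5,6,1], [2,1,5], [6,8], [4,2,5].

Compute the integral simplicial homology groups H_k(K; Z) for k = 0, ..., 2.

H_0 ≅ Z,  H_1 ≅ Z^2,  H_2 = 0.

Fix the vertex order 0 < 1 < 2 < 3 < 4 < 5 < 6 < 7 < 8 and write every simplex with vertices in increasing order. Then dim K = 2 and the simplices of K are:

  0-simplices (9): [0], [1], [2], [3], [4], [5], [6], [7], [8]
  1-simplices (14): [0,3], [0,6], [1,2], [1,5], [1,6], [2,4], [2,5], [2,7], [2,8], [3,7], [4,5], [4,8], [5,6], [6,8]
  2-simplices (4): [1,2,5], [1,5,6], [2,4,5], [2,4,8]

Hence C_0 ≅ Z^9, C_1 ≅ Z^14, C_2 ≅ Z^4.

The boundary map ∂_1: C_1 → C_0 is given by ∂[p,q] = [q] − [p]. For instance
  ∂[2,8] = [8] − [2].
This gives a 9×14 integer matrix of rank 8; reducing to Smith normal form yields diagonal entries (1,1,1,1,1,1,1,1).

Boundary ∂_2: C_2 → C_1 acts by ∂[p,q,r] = [q,r] − [p,r] + [p,q]. For instance
  ∂[2,4,5] = [4,5] − [2,5] + [2,4],
  ∂[2,4,8] = [4,8] − [2,8] + [2,4].
The 14×4 boundary matrix has rank 4 and Smith normal form diag(1,1,1,1).

Now H_k = ker ∂_k / im ∂_{k+1}, so:

  H_0: rank C_0 − rank ∂_1 = 9 − 8 = 1, and the invariant factors of ∂_1 are all 1, so H_0 = Z.
  H_1: rank ker ∂_1 − rank ∂_2 = (14 − 8) − 4 = 2, and the invariant factors of ∂_2 are all 1, so H_1 = Z^2.
  H_2: rank ker ∂_2 − rank ∂_3 = (4 − 4) − 0 = 0, and there is no ∂_3, so H_2 = 0.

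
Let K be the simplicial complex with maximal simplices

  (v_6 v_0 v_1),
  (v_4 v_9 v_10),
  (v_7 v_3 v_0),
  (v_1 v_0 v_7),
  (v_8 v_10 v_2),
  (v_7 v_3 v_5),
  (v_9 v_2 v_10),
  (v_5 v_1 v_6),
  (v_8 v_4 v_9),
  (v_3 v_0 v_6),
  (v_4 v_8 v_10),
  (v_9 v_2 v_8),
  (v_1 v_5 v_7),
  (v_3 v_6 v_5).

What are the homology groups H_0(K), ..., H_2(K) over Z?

H_0 ≅ Z^2,  H_1 = 0,  H_2 ≅ Z^2.

Take the total order v_0 < v_1 < v_2 < v_3 < v_4 < v_5 < v_6 < v_7 < v_8 < v_9 < v_10 on the vertex set. Then K (dimension 2) consists of the simplices:

  0-simplices (11): [v_0], [v_1], [v_2], [v_3], [v_4], [v_5], [v_6], [v_7], [v_8], [v_9], [v_10]
  1-simplices (21): (21 of them)
  2-simplices (14): (14 of them)

giving chain groups C_0 ≅ Z^11, C_1 ≅ Z^21, C_2 ≅ Z^14.

Boundary ∂_1: C_1 → C_0 maps an edge to its endpoints' difference, ∂[p,q] = q − p.
The 11×21 boundary matrix has rank 9 and Smith normal form diag(1,1,1,1,1,1,1,1,1).

∂_2: C_2 → C_1 sends each 2-simplex [p,q,r] to [q,r] − [p,r] + [p,q]. For instance
  ∂[v_4,v_8,v_10] = [v_8,v_10] − [v_4,v_10] + [v_4,v_8],
  ∂[v_4,v_8,v_9] = [v_8,v_9] − [v_4,v_9] + [v_4,v_8].
This gives a 21×14 integer matrix of rank 12; reducing to Smith normal form yields diagonal entries (1,1,1,1,1,1,1,1,1,1,1,1).

From H_k ≅ ker(∂_k) / im(∂_{k+1}) we obtain:

  H_0: rank C_0 − rank ∂_1 = 11 − 9 = 2, and the invariant factors of ∂_1 are all 1, so H_0 = Z^2.
  H_1: rank ker ∂_1 − rank ∂_2 = (21 − 9) − 12 = 0, and the invariant factors of ∂_2 are all 1, so H_1 = 0.
  H_2: rank ker ∂_2 − rank ∂_3 = (14 − 12) − 0 = 2, and there is no ∂_3, so H_2 = Z^2.

(K is a triangulation of the disjoint union of the 2-sphere S^2 and the 2-sphere S^2.)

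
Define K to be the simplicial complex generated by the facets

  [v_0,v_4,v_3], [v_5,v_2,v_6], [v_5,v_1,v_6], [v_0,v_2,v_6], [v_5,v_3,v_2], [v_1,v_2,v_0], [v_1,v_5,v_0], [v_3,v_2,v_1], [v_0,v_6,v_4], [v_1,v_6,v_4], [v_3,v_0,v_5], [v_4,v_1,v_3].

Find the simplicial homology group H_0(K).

H_0 ≅ Z.

Take the total order v_0 < v_1 < v_2 < v_3 < v_4 < v_5 < v_6 on the vertex set. Then K (dimension 2) consists of the simplices:

  0-simplices (7): [v_0], [v_1], [v_2], [v_3], [v_4], [v_5], [v_6]
  1-simplices (18): (18 of them)
  2-simplices (12): (12 of them)

Hence C_0 ≅ Z^7, C_1 ≅ Z^18, C_2 ≅ Z^12.

The boundary map ∂_1: C_1 → C_0 sends each edge [p,q] (with p < q) to q − p. For instance
  ∂[v_0,v_2] = [v_2] − [v_0].
The resulting 7×18 matrix has rank 6, and its Smith normal form has invariant factors (1,1,1,1,1,1).

Boundary ∂_2: C_2 → C_1 sends each 2-simplex [p,q,r] to [q,r] − [p,r] + [p,q]. For instance
  ∂[v_0,v_4,v_6] = [v_4,v_6] − [v_0,v_6] + [v_0,v_4],
  ∂[v_2,v_5,v_6] = [v_5,v_6] − [v_2,v_6] + [v_2,v_5].
As a 18×12 matrix over Z this has rank 12, with invariant factors (1,1,1,1,1,1,1,1,1,1,1,2).

Reading off H_k = ker ∂_k / im ∂_{k+1}:

  H_0: rank C_0 − rank ∂_1 = 7 − 6 = 1, and the invariant factors of ∂_1 are all 1, so H_0 = Z.

(K is a triangulation of the real projective plane RP^2.)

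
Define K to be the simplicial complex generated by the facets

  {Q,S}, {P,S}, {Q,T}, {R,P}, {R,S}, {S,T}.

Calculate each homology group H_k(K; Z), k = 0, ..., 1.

K has 5 vertices, 6 edges.
rank ∂_0 = 0, rank ∂_1 = 4 ⇒ b_0 = 5 − 0 − 4 = 1; all invariant factors of ∂_1 are 1 so no torsion. So H_0 = Z.
rank ∂_1 = 4, rank ∂_2 = 0 ⇒ b_1 = 6 − 4 − 0 = 2. So H_1 = Z^2.

H_0 ≅ Z,  H_1 ≅ Z^2.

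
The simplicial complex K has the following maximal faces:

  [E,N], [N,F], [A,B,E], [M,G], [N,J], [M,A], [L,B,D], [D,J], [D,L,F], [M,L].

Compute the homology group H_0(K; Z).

H_0 ≅ Z.

Fix the vertex order A < B < D < E < F < G < J < L < M < N and write every simplex with vertices in increasing order. Then dim K = 2 and the simplices of K are:

  0-simplices (10): A, B, D, E, F, G, J, L, M, N
  1-simplices (15): AB, AE, AM, BD, BE, BL, DF, DJ, DL, EN, FL, FN, GM, JN, LM
  2-simplices (3): ABE, BDL, DFL

so the chain groups are C_0 ≅ Z^10, C_1 ≅ Z^15, C_2 ≅ Z^3.

The boundary map ∂_1: C_1 → C_0 maps an edge to its endpoints' difference, ∂[p,q] = q − p.
As a 10×15 matrix over Z this has rank 9, with invariant factors (1,1,1,1,1,1,1,1,1).

∂_2: C_2 → C_1 maps a triangle to the signed sum of its edges. For instance
  ∂DFL = FL − DL + DF,
  ∂ABE = BE − AE + AB.
The 15×3 boundary matrix has rank 3 and Smith normal form diag(1,1,1).

Computing H_k = (kernel of ∂_k) / (image of ∂_{k+1}):

  H_0: rank C_0 − rank ∂_1 = 10 − 9 = 1, and the invariant factors of ∂_1 are all 1, so H_0 ≅ Z.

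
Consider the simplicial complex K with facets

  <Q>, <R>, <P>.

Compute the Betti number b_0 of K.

b_0 = 3.

Order the vertices as P < Q < R. Listing each simplex with vertices in this order, K has dimension 0 with simplices:

  0-simplices (3): P, Q, R

Hence C_0 ≅ Z^3.

Now H_k = ker ∂_k / im ∂_{k+1}, so:

  H_0: rank C_0 − rank ∂_1 = 3 − 0 = 3, and there is no ∂_1, so H_0 ≅ Z^3.

Hence the Betti numbers are b_0 = 3.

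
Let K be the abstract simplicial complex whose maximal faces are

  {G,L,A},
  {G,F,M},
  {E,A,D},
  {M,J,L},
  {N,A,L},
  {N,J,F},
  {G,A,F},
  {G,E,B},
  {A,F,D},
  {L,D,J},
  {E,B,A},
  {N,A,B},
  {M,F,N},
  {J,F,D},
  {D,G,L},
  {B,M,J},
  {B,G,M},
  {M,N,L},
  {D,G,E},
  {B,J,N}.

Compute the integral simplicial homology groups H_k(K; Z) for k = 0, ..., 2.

H_0 ≅ Z,  H_1 ≅ Z × Z/2,  H_2 = 0.

Take the total order A < B < D < E < F < G < J < L < M < N on the vertex set. Then K (dimension 2) consists of the simplices:

  0-simplices (10): A, B, D, E, F, G, J, L, M, N
  1-simplices (30): AB, AD, AE, AF, AG, AL, AN, BE, BG, BJ, BM, BN, DE, DF, DG, DJ, DL, EG, FG, FJ, FM, FN, GL, GM, JL, JM, JN, LM, LN, MN
  2-simplices (20): ABE, ABN, ADE, ADF, AFG, AGL, ALN, BEG, BGM, BJM, BJN, DEG, DFJ, DGL, DJL, FGM, FJN, FMN, JLM, LMN

so the chain groups are C_0 ≅ Z^10, C_1 ≅ Z^30, C_2 ≅ Z^20.

Boundary ∂_1: C_1 → C_0 sends each edge [p,q] (with p < q) to q − p. For instance
  ∂DF = F − D.
The resulting 10×30 matrix has rank 9, and its Smith normal form has invariant factors (1,1,1,1,1,1,1,1,1).

Boundary ∂_2: C_2 → C_1 acts by ∂[p,q,r] = [q,r] − [p,r] + [p,q]. For instance
  ∂BGM = GM − BM + BG,
  ∂BEG = EG − BG + BE.
The resulting 30×20 matrix has rank 20, and its Smith normal form has invariant factors (1,1,1,1,1,1,1,1,1,1,1,1,1,1,1,1,1,1,1,2).

From H_k ≅ ker(∂_k) / im(∂_{k+1}) we obtain:

  H_0: rank C_0 − rank ∂_1 = 10 − 9 = 1, and the invariant factors of ∂_1 are all 1, so H_0 ≅ Z.
  H_1: rank ker ∂_1 − rank ∂_2 = (30 − 9) − 20 = 1, and ∂_2 has invariant factor 2 > 1, so H_1 ≅ Z × Z/2.
  H_2: rank ker ∂_2 − rank ∂_3 = (20 − 20) − 0 = 0, and there is no ∂_3, so H_2 ≅ 0.

As a check, the Euler characteristic is 10 − 30 + 20 = 0, which agrees with 1 − 1 + 0 = 0.
(K is a triangulation of the Klein bottle.)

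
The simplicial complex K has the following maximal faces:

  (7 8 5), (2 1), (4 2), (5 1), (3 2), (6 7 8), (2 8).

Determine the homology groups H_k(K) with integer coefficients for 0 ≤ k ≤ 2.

H_0 ≅ Z,  H_1 ≅ Z,  H_2 = 0.

K has 8 vertices, 10 edges, 2 triangles.
rank ∂_0 = 0, rank ∂_1 = 7 ⇒ b_0 = 8 − 0 − 7 = 1; all invariant factors of ∂_1 are 1 so no torsion. So H_0 ≅ Z.
rank ∂_1 = 7, rank ∂_2 = 2 ⇒ b_1 = 10 − 7 − 2 = 1; all invariant factors of ∂_2 are 1 so no torsion. So H_1 ≅ Z.
rank ∂_2 = 2, rank ∂_3 = 0 ⇒ b_2 = 2 − 2 − 0 = 0. So H_2 ≅ 0.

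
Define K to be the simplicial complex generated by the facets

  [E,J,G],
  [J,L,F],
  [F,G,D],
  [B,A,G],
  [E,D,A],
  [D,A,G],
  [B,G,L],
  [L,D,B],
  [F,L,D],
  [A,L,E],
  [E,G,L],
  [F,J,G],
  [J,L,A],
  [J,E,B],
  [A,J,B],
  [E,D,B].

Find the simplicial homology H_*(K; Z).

H_0 = Z,  H_1 = Z^2,  H_2 = Z.

Fix the vertex order A < B < D < E < F < G < J < L and write every simplex with vertices in increasing order. Then dim K = 2 and the simplices of K are:

  0-simplices (8): A, B, D, E, F, G, J, L
  1-simplices (24): AB, AD, AE, AG, AJ, AL, BD, BE, BG, BJ, BL, DE, DF, DG, DL, EG, EJ, EL, FG, FJ, FL, GJ, GL, JL
  2-simplices (16): ABG, ABJ, ADE, ADG, AEL, AJL, BDE, BDL, BEJ, BGL, DFG, DFL, EGJ, EGL, FGJ, FJL

Hence C_0 ≅ Z^8, C_1 ≅ Z^24, C_2 ≅ Z^16.

∂_1: C_1 → C_0 is given by ∂[p,q] = [q] − [p].
The resulting 8×24 matrix has rank 7, and its Smith normal form has invariant factors (1,1,1,1,1,1,1).

The boundary map ∂_2: C_2 → C_1 maps a triangle to the signed sum of its edges. For instance
  ∂AEL = EL − AL + AE,
  ∂EGL = GL − EL + EG.
The 24×16 boundary matrix has rank 15 and Smith normal form diag(1,1,1,1,1,1,1,1,1,1,1,1,1,1,1).

Computing H_k = (kernel of ∂_k) / (image of ∂_{k+1}):

  H_0: rank C_0 − rank ∂_1 = 8 − 7 = 1, and the invariant factors of ∂_1 are all 1, so H_0 = Z.
  H_1: rank ker ∂_1 − rank ∂_2 = (24 − 7) − 15 = 2, and the invariant factors of ∂_2 are all 1, so H_1 = Z^2.
  H_2: rank ker ∂_2 − rank ∂_3 = (16 − 15) − 0 = 1, and there is no ∂_3, so H_2 = Z.

As a check, the Euler characteristic is 8 − 24 + 16 = 0, which agrees with 1 − 2 + 1 = 0.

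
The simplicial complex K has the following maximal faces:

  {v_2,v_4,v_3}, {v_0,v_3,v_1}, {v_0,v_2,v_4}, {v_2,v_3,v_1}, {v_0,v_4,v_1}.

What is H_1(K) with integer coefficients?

K has 5 vertices, 10 edges, 5 triangles.
rank ∂_1 = 4, rank ∂_2 = 5 ⇒ b_1 = 10 − 4 − 5 = 1; all invariant factors of ∂_2 are 1 so no torsion. So H_1 = Z.

H_1 = Z.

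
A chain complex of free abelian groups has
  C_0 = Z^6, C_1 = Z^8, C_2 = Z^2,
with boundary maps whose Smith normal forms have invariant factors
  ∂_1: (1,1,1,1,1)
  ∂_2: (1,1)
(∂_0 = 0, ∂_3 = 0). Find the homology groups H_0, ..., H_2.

H_0 = Z,  H_1 = Z,  H_2 = 0.

H_0: b_0 = 6 − 0 − 5 = 1; torsion from ∂_1 factors > 1: none. So H_0 = Z.
H_1: b_1 = 8 − 5 − 2 = 1; torsion from ∂_2 factors > 1: none. So H_1 = Z.
H_2: b_2 = 2 − 2 − 0 = 0; torsion from ∂_3 factors > 1: none. So H_2 = 0.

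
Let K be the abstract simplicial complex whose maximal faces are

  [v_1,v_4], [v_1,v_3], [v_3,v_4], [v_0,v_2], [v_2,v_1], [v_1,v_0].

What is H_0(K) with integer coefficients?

Take the total order v_0 < v_1 < v_2 < v_3 < v_4 on the vertex set. Then K (dimension 1) consists of the simplices:

  0-simplices (5): [v_0], [v_1], [v_2], [v_3], [v_4]
  1-simplices (6): [v_0,v_1], [v_0,v_2], [v_1,v_2], [v_1,v_3], [v_1,v_4], [v_3,v_4]

giving chain groups C_0 ≅ Z^5, C_1 ≅ Z^6.

The boundary map ∂_1: C_1 → C_0 sends each edge [p,q] (with p < q) to q − p. For instance
  ∂[v_3,v_4] = [v_4] − [v_3].
The resulting 5×6 matrix has rank 4, and its Smith normal form has invariant factors (1,1,1,1).

From H_k ≅ ker(∂_k) / im(∂_{k+1}) we obtain:

  H_0: rank C_0 − rank ∂_1 = 5 − 4 = 1, and the invariant factors of ∂_1 are all 1, so H_0 ≅ Z.

(K is a triangulation of a wedge of 2 circles.)

H_0 = Z.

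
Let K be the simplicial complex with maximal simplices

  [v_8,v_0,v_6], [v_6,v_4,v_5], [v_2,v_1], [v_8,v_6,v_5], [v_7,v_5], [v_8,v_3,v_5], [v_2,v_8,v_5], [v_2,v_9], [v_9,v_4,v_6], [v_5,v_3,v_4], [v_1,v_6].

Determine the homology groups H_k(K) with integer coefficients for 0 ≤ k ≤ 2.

K has 10 vertices, 18 edges, 7 triangles.
rank ∂_0 = 0, rank ∂_1 = 9 ⇒ b_0 = 10 − 0 − 9 = 1; all invariant factors of ∂_1 are 1 so no torsion. So H_0 = Z.
rank ∂_1 = 9, rank ∂_2 = 7 ⇒ b_1 = 18 − 9 − 7 = 2; all invariant factors of ∂_2 are 1 so no torsion. So H_1 = Z^2.
rank ∂_2 = 7, rank ∂_3 = 0 ⇒ b_2 = 7 − 7 − 0 = 0. So H_2 = 0.

H_0 = Z,  H_1 = Z^2,  H_2 = 0.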